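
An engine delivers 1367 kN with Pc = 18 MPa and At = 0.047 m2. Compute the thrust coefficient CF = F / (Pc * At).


CF = 1367000 / (18e6 * 0.047) = 1.62

1.62


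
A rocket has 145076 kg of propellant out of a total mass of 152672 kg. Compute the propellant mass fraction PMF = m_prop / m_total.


PMF = 145076 / 152672 = 0.95

0.95


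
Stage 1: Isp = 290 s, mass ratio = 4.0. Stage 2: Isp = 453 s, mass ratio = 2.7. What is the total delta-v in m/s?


dV1 = 290 * 9.81 * ln(4.0) = 3943.9 m/s
dV2 = 453 * 9.81 * ln(2.7) = 4413.9 m/s
Total dV = 3943.9 + 4413.9 = 8357.8 m/s ~ 8358 m/s

8358 m/s


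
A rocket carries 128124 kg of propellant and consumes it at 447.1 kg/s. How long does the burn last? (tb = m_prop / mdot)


tb = 128124 / 447.1 = 286.6 s

286.6 s


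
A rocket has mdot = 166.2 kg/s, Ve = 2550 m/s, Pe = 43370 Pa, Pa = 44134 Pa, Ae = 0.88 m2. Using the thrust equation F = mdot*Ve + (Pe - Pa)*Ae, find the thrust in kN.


F = 166.2 * 2550 + (43370 - 44134) * 0.88 = 423138.0 N = 423.1 kN

423.1 kN


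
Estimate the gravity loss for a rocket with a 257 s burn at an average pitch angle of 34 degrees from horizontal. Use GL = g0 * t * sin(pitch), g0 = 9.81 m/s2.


GL = 9.81 * 257 * sin(34 deg) = 1410 m/s

1410 m/s


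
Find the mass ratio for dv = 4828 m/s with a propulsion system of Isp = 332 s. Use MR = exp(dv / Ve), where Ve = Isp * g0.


Ve = 332 * 9.81 = 3256.92 m/s
MR = exp(4828 / 3256.92) = 4.403

4.403


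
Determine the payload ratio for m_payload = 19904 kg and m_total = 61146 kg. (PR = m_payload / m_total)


PR = 19904 / 61146 = 0.3255

0.3255


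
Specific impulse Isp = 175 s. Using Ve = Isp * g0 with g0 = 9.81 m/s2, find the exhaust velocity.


Ve = Isp * g0 = 175 * 9.81 = 1716.8 m/s

1716.8 m/s


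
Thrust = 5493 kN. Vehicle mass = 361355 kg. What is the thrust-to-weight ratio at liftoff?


TWR = 5493000 / (361355 * 9.81) = 1.55

1.55


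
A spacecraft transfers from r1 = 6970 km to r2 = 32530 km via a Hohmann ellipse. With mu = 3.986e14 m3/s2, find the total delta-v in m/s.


V1 = sqrt(mu/r1) = 7562.27 m/s
dV1 = V1*(sqrt(2*r2/(r1+r2)) - 1) = 2143.07 m/s
V2 = sqrt(mu/r2) = 3500.47 m/s
dV2 = V2*(1 - sqrt(2*r1/(r1+r2))) = 1420.97 m/s
Total dV = 3564 m/s

3564 m/s


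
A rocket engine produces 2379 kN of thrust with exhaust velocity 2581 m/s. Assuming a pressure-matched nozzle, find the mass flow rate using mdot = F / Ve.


mdot = F / Ve = 2379000 / 2581 = 921.7 kg/s

921.7 kg/s


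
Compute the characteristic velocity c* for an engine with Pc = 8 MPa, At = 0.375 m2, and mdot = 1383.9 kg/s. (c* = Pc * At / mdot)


c* = 8e6 * 0.375 / 1383.9 = 2168 m/s

2168 m/s


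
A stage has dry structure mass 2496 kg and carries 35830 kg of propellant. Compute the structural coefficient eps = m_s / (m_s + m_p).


eps = 2496 / (2496 + 35830) = 0.0651

0.0651


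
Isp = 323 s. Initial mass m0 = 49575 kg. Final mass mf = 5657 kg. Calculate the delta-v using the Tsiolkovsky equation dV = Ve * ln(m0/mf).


Ve = 323 * 9.81 = 3168.63 m/s
dV = 3168.63 * ln(49575/5657) = 6878 m/s

6878 m/s


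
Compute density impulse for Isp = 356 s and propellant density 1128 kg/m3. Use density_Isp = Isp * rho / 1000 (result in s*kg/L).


rho*Isp = 356 * 1128 / 1000 = 402 s*kg/L

402 s*kg/L


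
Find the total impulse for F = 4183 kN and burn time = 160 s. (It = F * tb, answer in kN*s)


It = 4183 * 160 = 669280 kN*s

669280 kN*s


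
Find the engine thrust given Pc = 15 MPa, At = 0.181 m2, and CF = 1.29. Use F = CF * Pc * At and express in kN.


F = 1.29 * 15e6 * 0.181 = 3.5024e+06 N = 3502.3 kN

3502.3 kN


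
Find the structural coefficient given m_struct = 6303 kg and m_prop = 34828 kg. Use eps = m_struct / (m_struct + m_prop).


eps = 6303 / (6303 + 34828) = 0.1532

0.1532


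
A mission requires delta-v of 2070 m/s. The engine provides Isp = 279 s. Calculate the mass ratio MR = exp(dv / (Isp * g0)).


Ve = 279 * 9.81 = 2736.99 m/s
MR = exp(2070 / 2736.99) = 2.13

2.13


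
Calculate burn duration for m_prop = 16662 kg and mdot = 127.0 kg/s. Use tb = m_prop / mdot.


tb = 16662 / 127.0 = 131.2 s

131.2 s


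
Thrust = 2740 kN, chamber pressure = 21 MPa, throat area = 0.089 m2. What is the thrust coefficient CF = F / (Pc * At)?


CF = 2740000 / (21e6 * 0.089) = 1.47

1.47


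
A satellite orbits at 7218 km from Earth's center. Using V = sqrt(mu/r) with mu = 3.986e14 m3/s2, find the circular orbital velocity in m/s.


V = sqrt(3.986e14 / 7218000) = 7431 m/s

7431 m/s


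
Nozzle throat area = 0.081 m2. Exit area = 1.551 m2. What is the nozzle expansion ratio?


AR = 1.551 / 0.081 = 19.1

19.1


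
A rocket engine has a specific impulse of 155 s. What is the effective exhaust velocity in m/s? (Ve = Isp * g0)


Ve = Isp * g0 = 155 * 9.81 = 1520.6 m/s

1520.6 m/s


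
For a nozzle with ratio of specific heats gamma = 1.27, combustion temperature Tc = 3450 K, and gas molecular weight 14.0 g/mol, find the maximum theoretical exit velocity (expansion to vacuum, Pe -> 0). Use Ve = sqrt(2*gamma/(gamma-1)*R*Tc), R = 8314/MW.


R = 8314 / 14.0 = 593.86 J/(kg.K)
Ve = sqrt(2 * 1.27 / (1.27 - 1) * 593.86 * 3450) = 4390 m/s

4390 m/s


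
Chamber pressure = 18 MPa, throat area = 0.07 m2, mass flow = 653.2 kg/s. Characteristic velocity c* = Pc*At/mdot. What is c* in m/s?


c* = 18e6 * 0.07 / 653.2 = 1929 m/s

1929 m/s


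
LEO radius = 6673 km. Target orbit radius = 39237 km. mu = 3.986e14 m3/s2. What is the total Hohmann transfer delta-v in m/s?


V1 = sqrt(mu/r1) = 7728.73 m/s
dV1 = V1*(sqrt(2*r2/(r1+r2)) - 1) = 2375.83 m/s
V2 = sqrt(mu/r2) = 3187.28 m/s
dV2 = V2*(1 - sqrt(2*r1/(r1+r2))) = 1468.81 m/s
Total dV = 3845 m/s

3845 m/s


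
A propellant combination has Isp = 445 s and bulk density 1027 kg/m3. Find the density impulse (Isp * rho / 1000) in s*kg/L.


rho*Isp = 445 * 1027 / 1000 = 457 s*kg/L

457 s*kg/L


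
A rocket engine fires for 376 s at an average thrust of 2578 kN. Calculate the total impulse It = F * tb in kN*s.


It = 2578 * 376 = 969328 kN*s

969328 kN*s


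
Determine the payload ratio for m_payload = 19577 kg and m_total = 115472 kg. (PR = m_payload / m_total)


PR = 19577 / 115472 = 0.1695

0.1695


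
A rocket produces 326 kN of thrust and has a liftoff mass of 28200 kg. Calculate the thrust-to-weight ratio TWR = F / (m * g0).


TWR = 326000 / (28200 * 9.81) = 1.18

1.18


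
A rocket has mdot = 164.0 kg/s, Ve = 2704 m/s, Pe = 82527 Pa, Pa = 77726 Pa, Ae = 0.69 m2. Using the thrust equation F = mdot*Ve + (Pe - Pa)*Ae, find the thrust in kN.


F = 164.0 * 2704 + (82527 - 77726) * 0.69 = 446769.0 N = 446.8 kN

446.8 kN


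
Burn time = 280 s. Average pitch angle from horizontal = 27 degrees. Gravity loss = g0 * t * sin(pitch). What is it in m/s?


GL = 9.81 * 280 * sin(27 deg) = 1247 m/s

1247 m/s


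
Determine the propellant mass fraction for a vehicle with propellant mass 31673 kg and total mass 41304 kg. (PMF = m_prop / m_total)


PMF = 31673 / 41304 = 0.767

0.767


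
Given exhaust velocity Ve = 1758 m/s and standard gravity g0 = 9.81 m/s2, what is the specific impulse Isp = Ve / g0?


Isp = Ve / g0 = 1758 / 9.81 = 179.2 s

179.2 s


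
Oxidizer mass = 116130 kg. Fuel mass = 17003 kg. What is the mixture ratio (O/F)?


MR = 116130 / 17003 = 6.83

6.83


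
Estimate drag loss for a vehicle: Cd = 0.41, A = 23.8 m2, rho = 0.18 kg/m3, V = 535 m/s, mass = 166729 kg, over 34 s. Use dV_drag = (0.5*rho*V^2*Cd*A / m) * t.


D = 0.5 * 0.18 * 535^2 * 0.41 * 23.8 = 251368.52 N
a = 251368.52 / 166729 = 1.5076 m/s2
dV = 1.5076 * 34 = 51.3 m/s

51.3 m/s


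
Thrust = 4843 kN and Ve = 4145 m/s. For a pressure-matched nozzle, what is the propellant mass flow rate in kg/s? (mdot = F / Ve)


mdot = F / Ve = 4843000 / 4145 = 1168.4 kg/s

1168.4 kg/s


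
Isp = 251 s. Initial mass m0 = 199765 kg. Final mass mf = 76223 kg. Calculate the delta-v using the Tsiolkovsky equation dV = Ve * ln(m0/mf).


Ve = 251 * 9.81 = 2462.31 m/s
dV = 2462.31 * ln(199765/76223) = 2372 m/s

2372 m/s


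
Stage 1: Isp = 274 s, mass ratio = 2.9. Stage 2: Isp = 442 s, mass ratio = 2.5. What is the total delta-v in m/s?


dV1 = 274 * 9.81 * ln(2.9) = 2861.9 m/s
dV2 = 442 * 9.81 * ln(2.5) = 3973.1 m/s
Total dV = 2861.9 + 3973.1 = 6835.0 m/s ~ 6835 m/s

6835 m/s


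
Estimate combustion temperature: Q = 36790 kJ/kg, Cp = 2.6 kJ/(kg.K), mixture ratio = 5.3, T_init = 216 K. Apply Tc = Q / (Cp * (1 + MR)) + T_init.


Tc = 36790 / (2.6 * (1 + 5.3)) + 216 = 2462 K

2462 K


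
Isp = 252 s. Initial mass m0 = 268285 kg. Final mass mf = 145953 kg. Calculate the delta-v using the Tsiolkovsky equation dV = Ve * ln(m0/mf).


Ve = 252 * 9.81 = 2472.12 m/s
dV = 2472.12 * ln(268285/145953) = 1505 m/s

1505 m/s


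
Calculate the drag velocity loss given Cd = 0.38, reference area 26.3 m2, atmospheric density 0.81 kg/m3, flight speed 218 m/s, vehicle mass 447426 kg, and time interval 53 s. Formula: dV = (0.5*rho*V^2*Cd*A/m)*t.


D = 0.5 * 0.81 * 218^2 * 0.38 * 26.3 = 192356.72 N
a = 192356.72 / 447426 = 0.4299 m/s2
dV = 0.4299 * 53 = 22.8 m/s

22.8 m/s


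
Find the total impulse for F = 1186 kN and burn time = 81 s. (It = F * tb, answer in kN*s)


It = 1186 * 81 = 96066 kN*s

96066 kN*s


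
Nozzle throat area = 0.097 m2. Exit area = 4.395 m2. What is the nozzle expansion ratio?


AR = 4.395 / 0.097 = 45.3

45.3


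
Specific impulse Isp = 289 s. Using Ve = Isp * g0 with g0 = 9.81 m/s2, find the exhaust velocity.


Ve = Isp * g0 = 289 * 9.81 = 2835.1 m/s

2835.1 m/s


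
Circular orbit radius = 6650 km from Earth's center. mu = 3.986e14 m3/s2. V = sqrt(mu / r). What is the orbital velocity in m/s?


V = sqrt(3.986e14 / 6650000) = 7742 m/s

7742 m/s


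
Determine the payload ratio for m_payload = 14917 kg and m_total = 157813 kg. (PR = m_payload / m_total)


PR = 14917 / 157813 = 0.0945

0.0945


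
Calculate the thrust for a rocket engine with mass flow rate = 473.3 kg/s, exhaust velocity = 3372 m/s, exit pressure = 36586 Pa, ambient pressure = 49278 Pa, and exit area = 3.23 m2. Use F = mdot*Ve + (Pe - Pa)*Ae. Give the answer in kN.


F = 473.3 * 3372 + (36586 - 49278) * 3.23 = 1.5550e+06 N = 1555.0 kN

1555.0 kN


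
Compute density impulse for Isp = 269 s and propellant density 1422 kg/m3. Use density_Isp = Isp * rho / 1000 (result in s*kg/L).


rho*Isp = 269 * 1422 / 1000 = 383 s*kg/L

383 s*kg/L


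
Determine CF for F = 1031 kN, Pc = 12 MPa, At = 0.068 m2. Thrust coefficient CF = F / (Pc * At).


CF = 1031000 / (12e6 * 0.068) = 1.26

1.26


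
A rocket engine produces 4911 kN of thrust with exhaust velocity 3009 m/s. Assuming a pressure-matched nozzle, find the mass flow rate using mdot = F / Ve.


mdot = F / Ve = 4911000 / 3009 = 1632.1 kg/s

1632.1 kg/s


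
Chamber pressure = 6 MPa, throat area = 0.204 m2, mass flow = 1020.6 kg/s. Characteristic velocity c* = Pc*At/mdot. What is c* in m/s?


c* = 6e6 * 0.204 / 1020.6 = 1199 m/s

1199 m/s


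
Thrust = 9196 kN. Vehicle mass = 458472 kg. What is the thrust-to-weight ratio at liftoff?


TWR = 9196000 / (458472 * 9.81) = 2.04

2.04


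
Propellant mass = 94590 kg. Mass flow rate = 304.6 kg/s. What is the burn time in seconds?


tb = 94590 / 304.6 = 310.5 s

310.5 s


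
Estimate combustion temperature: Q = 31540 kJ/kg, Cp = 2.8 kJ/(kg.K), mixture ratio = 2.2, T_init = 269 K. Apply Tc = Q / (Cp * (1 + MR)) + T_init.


Tc = 31540 / (2.8 * (1 + 2.2)) + 269 = 3789 K

3789 K


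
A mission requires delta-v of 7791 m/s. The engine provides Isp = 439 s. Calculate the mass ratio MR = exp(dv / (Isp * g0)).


Ve = 439 * 9.81 = 4306.59 m/s
MR = exp(7791 / 4306.59) = 6.105

6.105


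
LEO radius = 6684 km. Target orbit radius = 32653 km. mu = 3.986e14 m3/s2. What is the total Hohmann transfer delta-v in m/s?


V1 = sqrt(mu/r1) = 7722.37 m/s
dV1 = V1*(sqrt(2*r2/(r1+r2)) - 1) = 2227.71 m/s
V2 = sqrt(mu/r2) = 3493.87 m/s
dV2 = V2*(1 - sqrt(2*r1/(r1+r2))) = 1457.11 m/s
Total dV = 3685 m/s

3685 m/s


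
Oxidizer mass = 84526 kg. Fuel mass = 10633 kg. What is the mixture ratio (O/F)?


MR = 84526 / 10633 = 7.95

7.95


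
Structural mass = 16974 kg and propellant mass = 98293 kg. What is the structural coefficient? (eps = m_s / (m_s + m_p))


eps = 16974 / (16974 + 98293) = 0.1473

0.1473


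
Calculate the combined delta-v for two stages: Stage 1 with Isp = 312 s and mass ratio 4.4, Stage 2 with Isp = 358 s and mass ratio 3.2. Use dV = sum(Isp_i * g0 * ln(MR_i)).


dV1 = 312 * 9.81 * ln(4.4) = 4534.8 m/s
dV2 = 358 * 9.81 * ln(3.2) = 4085.0 m/s
Total dV = 4534.8 + 4085.0 = 8619.8 m/s ~ 8620 m/s

8620 m/s


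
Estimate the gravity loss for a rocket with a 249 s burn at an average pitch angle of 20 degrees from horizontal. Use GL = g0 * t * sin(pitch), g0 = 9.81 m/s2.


GL = 9.81 * 249 * sin(20 deg) = 835 m/s

835 m/s


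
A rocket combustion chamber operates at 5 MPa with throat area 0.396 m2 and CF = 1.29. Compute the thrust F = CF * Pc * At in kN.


F = 1.29 * 5e6 * 0.396 = 2.5542e+06 N = 2554.2 kN

2554.2 kN


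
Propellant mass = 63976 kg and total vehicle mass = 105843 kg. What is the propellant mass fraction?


PMF = 63976 / 105843 = 0.604

0.604


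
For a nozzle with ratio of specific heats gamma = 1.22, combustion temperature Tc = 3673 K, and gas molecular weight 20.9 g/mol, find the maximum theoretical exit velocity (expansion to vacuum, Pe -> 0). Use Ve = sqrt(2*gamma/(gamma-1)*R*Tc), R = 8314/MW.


R = 8314 / 20.9 = 397.8 J/(kg.K)
Ve = sqrt(2 * 1.22 / (1.22 - 1) * 397.8 * 3673) = 4026 m/s

4026 m/s


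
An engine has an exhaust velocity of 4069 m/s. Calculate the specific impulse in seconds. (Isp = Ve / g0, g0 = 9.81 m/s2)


Isp = Ve / g0 = 4069 / 9.81 = 414.8 s

414.8 s


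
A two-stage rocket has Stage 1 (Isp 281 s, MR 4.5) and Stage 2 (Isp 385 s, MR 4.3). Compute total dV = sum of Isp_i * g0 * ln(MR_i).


dV1 = 281 * 9.81 * ln(4.5) = 4146.2 m/s
dV2 = 385 * 9.81 * ln(4.3) = 5509.0 m/s
Total dV = 4146.2 + 5509.0 = 9655.2 m/s ~ 9655 m/s

9655 m/s


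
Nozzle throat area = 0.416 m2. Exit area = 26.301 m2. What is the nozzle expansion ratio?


AR = 26.301 / 0.416 = 63.2

63.2


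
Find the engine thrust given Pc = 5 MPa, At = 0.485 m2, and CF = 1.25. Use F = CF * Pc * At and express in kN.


F = 1.25 * 5e6 * 0.485 = 3.0312e+06 N = 3031.2 kN

3031.2 kN


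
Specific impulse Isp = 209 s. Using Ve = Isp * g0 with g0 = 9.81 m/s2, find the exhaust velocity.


Ve = Isp * g0 = 209 * 9.81 = 2050.3 m/s

2050.3 m/s


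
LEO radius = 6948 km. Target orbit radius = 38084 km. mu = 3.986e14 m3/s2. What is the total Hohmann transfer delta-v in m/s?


V1 = sqrt(mu/r1) = 7574.23 m/s
dV1 = V1*(sqrt(2*r2/(r1+r2)) - 1) = 2276.4 m/s
V2 = sqrt(mu/r2) = 3235.17 m/s
dV2 = V2*(1 - sqrt(2*r1/(r1+r2))) = 1438.03 m/s
Total dV = 3714 m/s

3714 m/s


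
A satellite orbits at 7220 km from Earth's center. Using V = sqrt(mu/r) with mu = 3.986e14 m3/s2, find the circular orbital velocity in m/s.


V = sqrt(3.986e14 / 7220000) = 7430 m/s

7430 m/s


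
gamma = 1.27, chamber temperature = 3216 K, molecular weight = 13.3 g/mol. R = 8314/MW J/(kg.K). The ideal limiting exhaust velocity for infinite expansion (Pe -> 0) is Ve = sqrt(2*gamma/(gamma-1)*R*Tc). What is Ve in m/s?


R = 8314 / 13.3 = 625.11 J/(kg.K)
Ve = sqrt(2 * 1.27 / (1.27 - 1) * 625.11 * 3216) = 4349 m/s

4349 m/s


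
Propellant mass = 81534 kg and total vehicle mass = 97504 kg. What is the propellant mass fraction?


PMF = 81534 / 97504 = 0.836

0.836


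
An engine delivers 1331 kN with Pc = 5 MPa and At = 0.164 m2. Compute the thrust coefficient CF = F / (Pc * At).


CF = 1331000 / (5e6 * 0.164) = 1.62

1.62


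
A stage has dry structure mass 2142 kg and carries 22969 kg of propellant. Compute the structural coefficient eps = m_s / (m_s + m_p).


eps = 2142 / (2142 + 22969) = 0.0853

0.0853


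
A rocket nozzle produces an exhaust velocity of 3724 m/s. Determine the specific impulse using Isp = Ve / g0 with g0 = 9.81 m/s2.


Isp = Ve / g0 = 3724 / 9.81 = 379.6 s

379.6 s


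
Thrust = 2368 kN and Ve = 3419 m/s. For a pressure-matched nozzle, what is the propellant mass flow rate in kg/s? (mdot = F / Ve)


mdot = F / Ve = 2368000 / 3419 = 692.6 kg/s

692.6 kg/s


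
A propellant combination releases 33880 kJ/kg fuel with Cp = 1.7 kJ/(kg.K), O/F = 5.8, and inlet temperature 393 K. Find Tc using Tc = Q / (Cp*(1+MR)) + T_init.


Tc = 33880 / (1.7 * (1 + 5.8)) + 393 = 3324 K

3324 K


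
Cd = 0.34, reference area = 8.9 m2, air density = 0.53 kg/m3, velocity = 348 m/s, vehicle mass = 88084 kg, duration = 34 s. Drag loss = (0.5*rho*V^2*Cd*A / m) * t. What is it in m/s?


D = 0.5 * 0.53 * 348^2 * 0.34 * 8.9 = 97112.09 N
a = 97112.09 / 88084 = 1.1025 m/s2
dV = 1.1025 * 34 = 37.5 m/s

37.5 m/s


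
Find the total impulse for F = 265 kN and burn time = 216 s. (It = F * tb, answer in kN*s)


It = 265 * 216 = 57240 kN*s

57240 kN*s


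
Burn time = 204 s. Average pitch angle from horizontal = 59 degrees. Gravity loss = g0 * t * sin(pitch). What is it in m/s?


GL = 9.81 * 204 * sin(59 deg) = 1715 m/s

1715 m/s


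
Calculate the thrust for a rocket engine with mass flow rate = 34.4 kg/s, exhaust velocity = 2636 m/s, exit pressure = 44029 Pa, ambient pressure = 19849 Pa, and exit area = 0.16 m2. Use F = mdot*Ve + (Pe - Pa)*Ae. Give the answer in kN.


F = 34.4 * 2636 + (44029 - 19849) * 0.16 = 94547.0 N = 94.5 kN

94.5 kN


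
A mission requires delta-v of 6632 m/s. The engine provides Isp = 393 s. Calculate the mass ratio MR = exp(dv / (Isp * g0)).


Ve = 393 * 9.81 = 3855.33 m/s
MR = exp(6632 / 3855.33) = 5.586

5.586


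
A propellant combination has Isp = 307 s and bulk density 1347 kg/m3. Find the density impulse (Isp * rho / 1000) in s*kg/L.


rho*Isp = 307 * 1347 / 1000 = 414 s*kg/L

414 s*kg/L


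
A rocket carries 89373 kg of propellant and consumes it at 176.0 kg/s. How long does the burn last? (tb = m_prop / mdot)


tb = 89373 / 176.0 = 507.8 s

507.8 s


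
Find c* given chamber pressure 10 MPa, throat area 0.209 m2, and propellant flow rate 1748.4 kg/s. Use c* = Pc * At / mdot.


c* = 10e6 * 0.209 / 1748.4 = 1195 m/s

1195 m/s


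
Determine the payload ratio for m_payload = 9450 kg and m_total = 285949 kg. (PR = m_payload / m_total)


PR = 9450 / 285949 = 0.033

0.033


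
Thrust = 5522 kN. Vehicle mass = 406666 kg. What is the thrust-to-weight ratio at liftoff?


TWR = 5522000 / (406666 * 9.81) = 1.38

1.38


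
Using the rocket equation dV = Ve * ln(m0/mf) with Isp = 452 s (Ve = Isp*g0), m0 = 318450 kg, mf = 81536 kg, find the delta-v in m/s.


Ve = 452 * 9.81 = 4434.12 m/s
dV = 4434.12 * ln(318450/81536) = 6041 m/s

6041 m/s


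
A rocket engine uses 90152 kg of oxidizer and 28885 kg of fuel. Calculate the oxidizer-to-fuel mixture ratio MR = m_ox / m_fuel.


MR = 90152 / 28885 = 3.12

3.12


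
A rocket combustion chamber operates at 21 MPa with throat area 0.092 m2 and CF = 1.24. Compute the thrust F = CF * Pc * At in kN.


F = 1.24 * 21e6 * 0.092 = 2.3957e+06 N = 2395.7 kN

2395.7 kN


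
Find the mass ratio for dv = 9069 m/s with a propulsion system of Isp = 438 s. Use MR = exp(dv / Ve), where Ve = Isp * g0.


Ve = 438 * 9.81 = 4296.78 m/s
MR = exp(9069 / 4296.78) = 8.254

8.254


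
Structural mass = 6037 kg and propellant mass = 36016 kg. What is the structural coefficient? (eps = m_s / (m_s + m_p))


eps = 6037 / (6037 + 36016) = 0.1436

0.1436


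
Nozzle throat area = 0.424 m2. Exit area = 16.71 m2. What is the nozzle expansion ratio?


AR = 16.71 / 0.424 = 39.4

39.4


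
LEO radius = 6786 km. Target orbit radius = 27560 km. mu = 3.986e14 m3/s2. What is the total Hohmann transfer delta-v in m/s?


V1 = sqrt(mu/r1) = 7664.11 m/s
dV1 = V1*(sqrt(2*r2/(r1+r2)) - 1) = 2044.97 m/s
V2 = sqrt(mu/r2) = 3803.02 m/s
dV2 = V2*(1 - sqrt(2*r1/(r1+r2))) = 1412.39 m/s
Total dV = 3457 m/s

3457 m/s


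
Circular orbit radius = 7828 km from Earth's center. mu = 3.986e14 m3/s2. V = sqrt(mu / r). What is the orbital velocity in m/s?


V = sqrt(3.986e14 / 7828000) = 7136 m/s

7136 m/s


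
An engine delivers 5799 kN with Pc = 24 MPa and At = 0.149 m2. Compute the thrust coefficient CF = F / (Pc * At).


CF = 5799000 / (24e6 * 0.149) = 1.62

1.62


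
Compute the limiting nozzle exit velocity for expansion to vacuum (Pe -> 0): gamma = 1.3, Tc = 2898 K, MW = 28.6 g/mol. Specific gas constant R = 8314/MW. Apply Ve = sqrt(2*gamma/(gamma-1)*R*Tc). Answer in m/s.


R = 8314 / 28.6 = 290.7 J/(kg.K)
Ve = sqrt(2 * 1.3 / (1.3 - 1) * 290.7 * 2898) = 2702 m/s

2702 m/s


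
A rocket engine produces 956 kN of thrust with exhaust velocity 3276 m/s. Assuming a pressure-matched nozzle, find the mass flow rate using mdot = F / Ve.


mdot = F / Ve = 956000 / 3276 = 291.8 kg/s

291.8 kg/s


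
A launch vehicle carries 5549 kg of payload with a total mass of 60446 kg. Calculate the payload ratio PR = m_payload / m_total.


PR = 5549 / 60446 = 0.0918

0.0918


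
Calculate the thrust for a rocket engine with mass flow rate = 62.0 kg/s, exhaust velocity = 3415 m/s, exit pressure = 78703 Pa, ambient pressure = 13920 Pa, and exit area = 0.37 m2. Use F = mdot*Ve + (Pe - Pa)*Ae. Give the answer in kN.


F = 62.0 * 3415 + (78703 - 13920) * 0.37 = 235700.0 N = 235.7 kN

235.7 kN


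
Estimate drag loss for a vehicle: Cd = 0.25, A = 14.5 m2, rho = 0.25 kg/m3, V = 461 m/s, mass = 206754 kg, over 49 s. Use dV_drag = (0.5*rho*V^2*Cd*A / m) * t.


D = 0.5 * 0.25 * 461^2 * 0.25 * 14.5 = 96298.58 N
a = 96298.58 / 206754 = 0.4658 m/s2
dV = 0.4658 * 49 = 22.8 m/s

22.8 m/s


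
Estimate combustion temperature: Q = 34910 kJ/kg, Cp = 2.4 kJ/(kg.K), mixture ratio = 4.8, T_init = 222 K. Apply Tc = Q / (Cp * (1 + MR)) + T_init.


Tc = 34910 / (2.4 * (1 + 4.8)) + 222 = 2730 K

2730 K


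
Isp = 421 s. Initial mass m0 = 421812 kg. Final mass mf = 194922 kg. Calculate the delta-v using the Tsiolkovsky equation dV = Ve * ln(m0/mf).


Ve = 421 * 9.81 = 4130.01 m/s
dV = 4130.01 * ln(421812/194922) = 3188 m/s

3188 m/s


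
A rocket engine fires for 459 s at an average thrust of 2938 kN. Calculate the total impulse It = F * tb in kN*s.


It = 2938 * 459 = 1348542 kN*s

1348542 kN*s


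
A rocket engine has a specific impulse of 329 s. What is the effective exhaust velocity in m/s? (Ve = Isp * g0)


Ve = Isp * g0 = 329 * 9.81 = 3227.5 m/s

3227.5 m/s


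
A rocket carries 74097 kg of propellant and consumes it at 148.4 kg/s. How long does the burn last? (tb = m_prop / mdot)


tb = 74097 / 148.4 = 499.3 s

499.3 s


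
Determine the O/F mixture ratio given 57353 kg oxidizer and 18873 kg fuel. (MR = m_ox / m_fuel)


MR = 57353 / 18873 = 3.04

3.04


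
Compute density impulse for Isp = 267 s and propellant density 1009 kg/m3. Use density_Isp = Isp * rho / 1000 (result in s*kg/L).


rho*Isp = 267 * 1009 / 1000 = 269 s*kg/L

269 s*kg/L


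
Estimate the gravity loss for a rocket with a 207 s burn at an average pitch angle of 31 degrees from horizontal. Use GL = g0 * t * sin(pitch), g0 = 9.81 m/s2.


GL = 9.81 * 207 * sin(31 deg) = 1046 m/s

1046 m/s


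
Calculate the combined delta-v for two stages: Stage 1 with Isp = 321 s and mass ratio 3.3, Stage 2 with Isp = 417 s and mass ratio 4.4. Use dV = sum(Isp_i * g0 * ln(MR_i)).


dV1 = 321 * 9.81 * ln(3.3) = 3759.7 m/s
dV2 = 417 * 9.81 * ln(4.4) = 6060.9 m/s
Total dV = 3759.7 + 6060.9 = 9820.6 m/s ~ 9821 m/s

9821 m/s


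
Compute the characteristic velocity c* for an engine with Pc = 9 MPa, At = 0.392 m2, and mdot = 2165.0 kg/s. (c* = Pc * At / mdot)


c* = 9e6 * 0.392 / 2165.0 = 1630 m/s

1630 m/s


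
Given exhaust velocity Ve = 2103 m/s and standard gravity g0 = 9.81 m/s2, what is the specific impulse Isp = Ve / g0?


Isp = Ve / g0 = 2103 / 9.81 = 214.4 s

214.4 s


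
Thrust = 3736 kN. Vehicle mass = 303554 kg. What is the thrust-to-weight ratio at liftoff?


TWR = 3736000 / (303554 * 9.81) = 1.25

1.25


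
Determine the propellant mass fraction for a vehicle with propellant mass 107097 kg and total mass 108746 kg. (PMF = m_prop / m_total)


PMF = 107097 / 108746 = 0.985

0.985


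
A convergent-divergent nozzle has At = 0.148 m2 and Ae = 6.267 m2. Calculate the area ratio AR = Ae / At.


AR = 6.267 / 0.148 = 42.3

42.3


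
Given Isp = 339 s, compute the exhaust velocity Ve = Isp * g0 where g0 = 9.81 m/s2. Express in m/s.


Ve = Isp * g0 = 339 * 9.81 = 3325.6 m/s

3325.6 m/s


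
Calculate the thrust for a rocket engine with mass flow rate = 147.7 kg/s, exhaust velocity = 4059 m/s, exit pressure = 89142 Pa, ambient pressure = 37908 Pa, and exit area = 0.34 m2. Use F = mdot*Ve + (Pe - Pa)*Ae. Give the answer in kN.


F = 147.7 * 4059 + (89142 - 37908) * 0.34 = 616934.0 N = 616.9 kN

616.9 kN


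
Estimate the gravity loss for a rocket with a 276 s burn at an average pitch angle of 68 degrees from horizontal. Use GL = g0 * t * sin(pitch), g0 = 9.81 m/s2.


GL = 9.81 * 276 * sin(68 deg) = 2510 m/s

2510 m/s


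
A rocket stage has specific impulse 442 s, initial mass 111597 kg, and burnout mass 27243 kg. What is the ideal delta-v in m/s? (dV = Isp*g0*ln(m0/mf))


Ve = 442 * 9.81 = 4336.02 m/s
dV = 4336.02 * ln(111597/27243) = 6114 m/s

6114 m/s


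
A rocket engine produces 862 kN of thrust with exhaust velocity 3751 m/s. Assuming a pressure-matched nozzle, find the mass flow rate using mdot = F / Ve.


mdot = F / Ve = 862000 / 3751 = 229.8 kg/s

229.8 kg/s


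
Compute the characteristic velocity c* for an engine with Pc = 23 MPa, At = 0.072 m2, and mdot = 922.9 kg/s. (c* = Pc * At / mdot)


c* = 23e6 * 0.072 / 922.9 = 1794 m/s

1794 m/s


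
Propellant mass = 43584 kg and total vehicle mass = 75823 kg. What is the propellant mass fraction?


PMF = 43584 / 75823 = 0.575

0.575


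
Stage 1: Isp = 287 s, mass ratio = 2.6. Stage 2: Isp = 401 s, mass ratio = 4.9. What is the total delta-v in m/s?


dV1 = 287 * 9.81 * ln(2.6) = 2690.2 m/s
dV2 = 401 * 9.81 * ln(4.9) = 6251.7 m/s
Total dV = 2690.2 + 6251.7 = 8941.9 m/s ~ 8942 m/s

8942 m/s


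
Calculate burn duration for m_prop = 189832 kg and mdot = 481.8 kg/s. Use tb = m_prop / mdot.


tb = 189832 / 481.8 = 394.0 s

394.0 s


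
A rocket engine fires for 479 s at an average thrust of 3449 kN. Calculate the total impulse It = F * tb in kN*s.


It = 3449 * 479 = 1652071 kN*s

1652071 kN*s


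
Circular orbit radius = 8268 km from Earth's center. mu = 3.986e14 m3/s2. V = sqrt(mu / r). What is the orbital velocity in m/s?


V = sqrt(3.986e14 / 8268000) = 6943 m/s

6943 m/s


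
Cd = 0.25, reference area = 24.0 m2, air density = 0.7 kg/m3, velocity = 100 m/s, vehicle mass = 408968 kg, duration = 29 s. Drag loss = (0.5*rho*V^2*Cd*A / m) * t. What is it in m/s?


D = 0.5 * 0.7 * 100^2 * 0.25 * 24.0 = 21000.0 N
a = 21000.0 / 408968 = 0.0513 m/s2
dV = 0.0513 * 29 = 1.5 m/s

1.5 m/s


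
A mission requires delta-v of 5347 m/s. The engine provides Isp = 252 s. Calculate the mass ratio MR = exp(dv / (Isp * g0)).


Ve = 252 * 9.81 = 2472.12 m/s
MR = exp(5347 / 2472.12) = 8.697

8.697


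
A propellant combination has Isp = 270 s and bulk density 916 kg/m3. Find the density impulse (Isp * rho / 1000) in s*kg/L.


rho*Isp = 270 * 916 / 1000 = 247 s*kg/L

247 s*kg/L


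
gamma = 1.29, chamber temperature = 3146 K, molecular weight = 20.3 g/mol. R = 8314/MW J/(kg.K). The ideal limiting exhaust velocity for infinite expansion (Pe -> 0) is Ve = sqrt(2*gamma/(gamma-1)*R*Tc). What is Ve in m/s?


R = 8314 / 20.3 = 409.56 J/(kg.K)
Ve = sqrt(2 * 1.29 / (1.29 - 1) * 409.56 * 3146) = 3386 m/s

3386 m/s


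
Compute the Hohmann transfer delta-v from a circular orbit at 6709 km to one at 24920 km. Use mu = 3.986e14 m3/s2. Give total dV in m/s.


V1 = sqrt(mu/r1) = 7707.97 m/s
dV1 = V1*(sqrt(2*r2/(r1+r2)) - 1) = 1967.82 m/s
V2 = sqrt(mu/r2) = 3999.4 m/s
dV2 = V2*(1 - sqrt(2*r1/(r1+r2))) = 1394.47 m/s
Total dV = 3362 m/s

3362 m/s


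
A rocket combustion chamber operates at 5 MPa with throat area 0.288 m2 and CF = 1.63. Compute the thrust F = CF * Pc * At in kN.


F = 1.63 * 5e6 * 0.288 = 2.3472e+06 N = 2347.2 kN

2347.2 kN


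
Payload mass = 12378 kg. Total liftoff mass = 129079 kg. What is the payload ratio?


PR = 12378 / 129079 = 0.0959

0.0959


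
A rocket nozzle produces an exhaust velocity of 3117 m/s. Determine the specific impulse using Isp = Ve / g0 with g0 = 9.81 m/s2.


Isp = Ve / g0 = 3117 / 9.81 = 317.7 s

317.7 s


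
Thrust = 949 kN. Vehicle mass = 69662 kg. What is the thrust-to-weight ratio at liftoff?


TWR = 949000 / (69662 * 9.81) = 1.39

1.39


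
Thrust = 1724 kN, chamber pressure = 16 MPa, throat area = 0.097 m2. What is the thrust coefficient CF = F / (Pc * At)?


CF = 1724000 / (16e6 * 0.097) = 1.11

1.11


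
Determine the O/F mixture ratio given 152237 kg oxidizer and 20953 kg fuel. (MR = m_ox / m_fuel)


MR = 152237 / 20953 = 7.27

7.27


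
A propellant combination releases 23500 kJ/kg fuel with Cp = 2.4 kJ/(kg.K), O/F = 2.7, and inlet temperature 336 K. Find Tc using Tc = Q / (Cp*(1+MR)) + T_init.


Tc = 23500 / (2.4 * (1 + 2.7)) + 336 = 2982 K

2982 K


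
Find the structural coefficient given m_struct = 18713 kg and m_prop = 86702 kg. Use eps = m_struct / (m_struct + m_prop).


eps = 18713 / (18713 + 86702) = 0.1775

0.1775


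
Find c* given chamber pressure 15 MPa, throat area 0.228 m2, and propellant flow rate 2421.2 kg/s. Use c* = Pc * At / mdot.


c* = 15e6 * 0.228 / 2421.2 = 1413 m/s

1413 m/s


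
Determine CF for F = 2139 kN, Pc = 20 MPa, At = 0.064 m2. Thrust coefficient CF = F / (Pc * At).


CF = 2139000 / (20e6 * 0.064) = 1.67

1.67


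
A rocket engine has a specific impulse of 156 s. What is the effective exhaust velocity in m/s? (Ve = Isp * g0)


Ve = Isp * g0 = 156 * 9.81 = 1530.4 m/s

1530.4 m/s


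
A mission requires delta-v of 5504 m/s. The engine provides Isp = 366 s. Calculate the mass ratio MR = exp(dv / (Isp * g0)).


Ve = 366 * 9.81 = 3590.46 m/s
MR = exp(5504 / 3590.46) = 4.632

4.632


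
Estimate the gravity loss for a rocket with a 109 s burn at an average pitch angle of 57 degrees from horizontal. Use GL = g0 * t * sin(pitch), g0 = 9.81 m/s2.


GL = 9.81 * 109 * sin(57 deg) = 897 m/s

897 m/s


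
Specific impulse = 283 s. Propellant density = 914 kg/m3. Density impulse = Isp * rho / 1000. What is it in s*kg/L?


rho*Isp = 283 * 914 / 1000 = 259 s*kg/L

259 s*kg/L


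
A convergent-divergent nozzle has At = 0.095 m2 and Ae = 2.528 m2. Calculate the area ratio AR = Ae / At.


AR = 2.528 / 0.095 = 26.6

26.6


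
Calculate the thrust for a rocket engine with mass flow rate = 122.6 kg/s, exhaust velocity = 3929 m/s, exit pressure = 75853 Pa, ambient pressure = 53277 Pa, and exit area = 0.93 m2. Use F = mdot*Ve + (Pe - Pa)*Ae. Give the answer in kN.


F = 122.6 * 3929 + (75853 - 53277) * 0.93 = 502691.0 N = 502.7 kN

502.7 kN


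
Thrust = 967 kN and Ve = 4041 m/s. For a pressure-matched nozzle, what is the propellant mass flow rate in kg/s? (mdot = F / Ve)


mdot = F / Ve = 967000 / 4041 = 239.3 kg/s

239.3 kg/s


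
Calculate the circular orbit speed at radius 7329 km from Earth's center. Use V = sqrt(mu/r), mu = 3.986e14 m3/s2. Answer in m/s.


V = sqrt(3.986e14 / 7329000) = 7375 m/s

7375 m/s


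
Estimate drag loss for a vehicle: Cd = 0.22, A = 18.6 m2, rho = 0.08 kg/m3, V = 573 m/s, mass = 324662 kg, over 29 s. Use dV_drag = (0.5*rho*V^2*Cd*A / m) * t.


D = 0.5 * 0.08 * 573^2 * 0.22 * 18.6 = 53740.89 N
a = 53740.89 / 324662 = 0.1655 m/s2
dV = 0.1655 * 29 = 4.8 m/s

4.8 m/s


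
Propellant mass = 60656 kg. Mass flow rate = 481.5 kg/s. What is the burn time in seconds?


tb = 60656 / 481.5 = 126.0 s

126.0 s


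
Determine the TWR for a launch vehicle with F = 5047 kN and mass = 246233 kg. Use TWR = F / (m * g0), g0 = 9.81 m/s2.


TWR = 5047000 / (246233 * 9.81) = 2.09

2.09


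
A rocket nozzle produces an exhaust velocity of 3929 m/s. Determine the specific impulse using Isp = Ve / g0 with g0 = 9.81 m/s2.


Isp = Ve / g0 = 3929 / 9.81 = 400.5 s

400.5 s


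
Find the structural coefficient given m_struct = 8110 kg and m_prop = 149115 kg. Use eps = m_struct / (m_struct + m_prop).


eps = 8110 / (8110 + 149115) = 0.0516

0.0516


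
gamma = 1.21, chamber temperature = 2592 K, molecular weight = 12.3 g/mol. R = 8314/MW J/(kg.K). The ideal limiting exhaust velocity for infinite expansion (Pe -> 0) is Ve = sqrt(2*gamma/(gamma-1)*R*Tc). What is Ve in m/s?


R = 8314 / 12.3 = 675.93 J/(kg.K)
Ve = sqrt(2 * 1.21 / (1.21 - 1) * 675.93 * 2592) = 4493 m/s

4493 m/s


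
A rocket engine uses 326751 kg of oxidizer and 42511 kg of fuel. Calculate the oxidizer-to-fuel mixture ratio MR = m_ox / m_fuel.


MR = 326751 / 42511 = 7.69

7.69


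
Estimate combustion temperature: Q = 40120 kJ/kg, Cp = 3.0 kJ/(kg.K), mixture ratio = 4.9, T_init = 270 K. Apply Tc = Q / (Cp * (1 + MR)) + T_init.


Tc = 40120 / (3.0 * (1 + 4.9)) + 270 = 2537 K

2537 K


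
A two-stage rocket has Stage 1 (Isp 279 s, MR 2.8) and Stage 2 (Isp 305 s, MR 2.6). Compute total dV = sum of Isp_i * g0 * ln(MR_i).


dV1 = 279 * 9.81 * ln(2.8) = 2818.1 m/s
dV2 = 305 * 9.81 * ln(2.6) = 2858.9 m/s
Total dV = 2818.1 + 2858.9 = 5677.0 m/s ~ 5677 m/s

5677 m/s


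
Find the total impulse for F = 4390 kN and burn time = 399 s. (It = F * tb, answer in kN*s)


It = 4390 * 399 = 1751610 kN*s

1751610 kN*s


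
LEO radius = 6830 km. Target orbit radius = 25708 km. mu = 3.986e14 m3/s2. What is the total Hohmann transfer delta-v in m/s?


V1 = sqrt(mu/r1) = 7639.38 m/s
dV1 = V1*(sqrt(2*r2/(r1+r2)) - 1) = 1963.73 m/s
V2 = sqrt(mu/r2) = 3937.63 m/s
dV2 = V2*(1 - sqrt(2*r1/(r1+r2))) = 1386.31 m/s
Total dV = 3350 m/s

3350 m/s


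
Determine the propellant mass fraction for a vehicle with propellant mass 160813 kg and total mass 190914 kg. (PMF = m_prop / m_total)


PMF = 160813 / 190914 = 0.842

0.842


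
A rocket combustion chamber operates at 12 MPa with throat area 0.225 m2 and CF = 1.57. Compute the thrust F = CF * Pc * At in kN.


F = 1.57 * 12e6 * 0.225 = 4.2390e+06 N = 4239.0 kN

4239.0 kN


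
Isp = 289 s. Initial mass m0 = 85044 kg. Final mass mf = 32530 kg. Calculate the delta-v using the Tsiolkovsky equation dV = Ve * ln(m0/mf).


Ve = 289 * 9.81 = 2835.09 m/s
dV = 2835.09 * ln(85044/32530) = 2725 m/s

2725 m/s


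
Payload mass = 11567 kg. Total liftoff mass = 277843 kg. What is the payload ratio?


PR = 11567 / 277843 = 0.0416

0.0416


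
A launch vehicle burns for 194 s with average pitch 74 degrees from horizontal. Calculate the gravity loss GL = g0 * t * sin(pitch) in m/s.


GL = 9.81 * 194 * sin(74 deg) = 1829 m/s

1829 m/s


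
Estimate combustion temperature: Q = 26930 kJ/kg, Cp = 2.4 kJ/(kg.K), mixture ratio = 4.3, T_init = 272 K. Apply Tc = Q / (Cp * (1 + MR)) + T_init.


Tc = 26930 / (2.4 * (1 + 4.3)) + 272 = 2389 K

2389 K


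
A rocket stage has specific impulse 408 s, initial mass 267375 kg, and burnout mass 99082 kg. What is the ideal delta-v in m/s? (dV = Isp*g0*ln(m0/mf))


Ve = 408 * 9.81 = 4002.48 m/s
dV = 4002.48 * ln(267375/99082) = 3973 m/s

3973 m/s


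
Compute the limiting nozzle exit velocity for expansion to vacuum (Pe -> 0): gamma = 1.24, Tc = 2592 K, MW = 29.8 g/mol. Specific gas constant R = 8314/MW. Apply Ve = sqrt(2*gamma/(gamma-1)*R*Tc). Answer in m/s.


R = 8314 / 29.8 = 278.99 J/(kg.K)
Ve = sqrt(2 * 1.24 / (1.24 - 1) * 278.99 * 2592) = 2734 m/s

2734 m/s


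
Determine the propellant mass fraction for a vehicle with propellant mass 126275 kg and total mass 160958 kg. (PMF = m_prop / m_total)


PMF = 126275 / 160958 = 0.785

0.785


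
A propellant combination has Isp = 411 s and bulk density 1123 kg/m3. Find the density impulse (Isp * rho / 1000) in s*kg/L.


rho*Isp = 411 * 1123 / 1000 = 462 s*kg/L

462 s*kg/L


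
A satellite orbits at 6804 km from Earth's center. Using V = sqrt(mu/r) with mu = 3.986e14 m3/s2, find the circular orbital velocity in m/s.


V = sqrt(3.986e14 / 6804000) = 7654 m/s

7654 m/s


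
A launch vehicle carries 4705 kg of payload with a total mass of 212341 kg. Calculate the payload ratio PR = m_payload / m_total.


PR = 4705 / 212341 = 0.0222

0.0222


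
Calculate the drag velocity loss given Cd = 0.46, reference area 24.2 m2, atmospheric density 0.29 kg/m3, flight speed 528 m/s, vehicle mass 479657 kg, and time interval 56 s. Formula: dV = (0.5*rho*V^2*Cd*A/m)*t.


D = 0.5 * 0.29 * 528^2 * 0.46 * 24.2 = 449996.41 N
a = 449996.41 / 479657 = 0.9382 m/s2
dV = 0.9382 * 56 = 52.5 m/s

52.5 m/s


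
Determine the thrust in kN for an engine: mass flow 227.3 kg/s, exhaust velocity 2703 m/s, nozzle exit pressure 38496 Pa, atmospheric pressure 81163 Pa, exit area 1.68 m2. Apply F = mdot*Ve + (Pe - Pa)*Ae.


F = 227.3 * 2703 + (38496 - 81163) * 1.68 = 542711.0 N = 542.7 kN

542.7 kN


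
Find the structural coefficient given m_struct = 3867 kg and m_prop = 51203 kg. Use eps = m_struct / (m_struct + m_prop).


eps = 3867 / (3867 + 51203) = 0.0702

0.0702


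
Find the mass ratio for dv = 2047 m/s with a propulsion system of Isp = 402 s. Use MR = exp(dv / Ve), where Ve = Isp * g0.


Ve = 402 * 9.81 = 3943.62 m/s
MR = exp(2047 / 3943.62) = 1.68

1.68


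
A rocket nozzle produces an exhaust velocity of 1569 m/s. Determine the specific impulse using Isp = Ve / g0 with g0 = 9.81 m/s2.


Isp = Ve / g0 = 1569 / 9.81 = 159.9 s

159.9 s


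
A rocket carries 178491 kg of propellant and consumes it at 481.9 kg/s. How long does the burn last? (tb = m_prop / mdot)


tb = 178491 / 481.9 = 370.4 s

370.4 s


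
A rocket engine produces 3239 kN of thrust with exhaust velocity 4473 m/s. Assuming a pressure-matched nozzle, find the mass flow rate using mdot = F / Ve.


mdot = F / Ve = 3239000 / 4473 = 724.1 kg/s

724.1 kg/s


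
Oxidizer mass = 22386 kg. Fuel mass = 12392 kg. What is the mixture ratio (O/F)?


MR = 22386 / 12392 = 1.81

1.81


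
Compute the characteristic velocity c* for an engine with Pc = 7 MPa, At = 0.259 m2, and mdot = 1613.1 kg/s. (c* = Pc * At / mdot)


c* = 7e6 * 0.259 / 1613.1 = 1124 m/s

1124 m/s


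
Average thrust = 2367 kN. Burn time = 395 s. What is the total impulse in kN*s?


It = 2367 * 395 = 934965 kN*s

934965 kN*s


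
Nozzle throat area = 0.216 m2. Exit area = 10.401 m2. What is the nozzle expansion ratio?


AR = 10.401 / 0.216 = 48.2

48.2


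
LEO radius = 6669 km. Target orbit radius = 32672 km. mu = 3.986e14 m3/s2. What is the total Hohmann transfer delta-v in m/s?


V1 = sqrt(mu/r1) = 7731.05 m/s
dV1 = V1*(sqrt(2*r2/(r1+r2)) - 1) = 2232.6 m/s
V2 = sqrt(mu/r2) = 3492.86 m/s
dV2 = V2*(1 - sqrt(2*r1/(r1+r2))) = 1459.08 m/s
Total dV = 3692 m/s

3692 m/s


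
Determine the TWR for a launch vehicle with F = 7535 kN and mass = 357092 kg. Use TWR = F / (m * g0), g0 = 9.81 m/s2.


TWR = 7535000 / (357092 * 9.81) = 2.15

2.15


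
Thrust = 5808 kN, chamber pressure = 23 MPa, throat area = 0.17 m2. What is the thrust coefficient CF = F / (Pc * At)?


CF = 5808000 / (23e6 * 0.17) = 1.49

1.49


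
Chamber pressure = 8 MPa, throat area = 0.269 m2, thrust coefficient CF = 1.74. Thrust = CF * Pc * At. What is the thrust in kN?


F = 1.74 * 8e6 * 0.269 = 3.7445e+06 N = 3744.5 kN

3744.5 kN
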